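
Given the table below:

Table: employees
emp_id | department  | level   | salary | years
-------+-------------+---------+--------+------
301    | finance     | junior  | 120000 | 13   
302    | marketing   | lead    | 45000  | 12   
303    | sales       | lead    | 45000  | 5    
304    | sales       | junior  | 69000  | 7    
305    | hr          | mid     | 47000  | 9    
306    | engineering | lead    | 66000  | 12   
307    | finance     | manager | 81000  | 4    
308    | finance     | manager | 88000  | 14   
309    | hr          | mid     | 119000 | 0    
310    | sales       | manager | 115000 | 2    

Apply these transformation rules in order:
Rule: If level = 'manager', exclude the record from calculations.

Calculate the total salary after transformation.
511000

Step 1: Identify records where level = 'manager'
Step 2: The excluded records sum to 284000
Step 3: Original total salary = 795000
Step 4: Remaining total = 795000 - 284000 = 511000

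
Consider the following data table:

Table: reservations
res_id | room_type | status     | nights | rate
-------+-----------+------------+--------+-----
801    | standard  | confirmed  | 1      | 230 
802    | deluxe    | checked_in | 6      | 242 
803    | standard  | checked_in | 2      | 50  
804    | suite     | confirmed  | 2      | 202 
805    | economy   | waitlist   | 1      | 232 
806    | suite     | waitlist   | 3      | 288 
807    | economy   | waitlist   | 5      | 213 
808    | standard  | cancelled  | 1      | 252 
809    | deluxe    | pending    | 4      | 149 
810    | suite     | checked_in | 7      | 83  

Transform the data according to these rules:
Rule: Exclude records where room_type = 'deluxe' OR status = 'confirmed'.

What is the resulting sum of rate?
1118

Step 1: Find records where room_type = 'deluxe' OR status = 'confirmed'
Step 2: 4 records match, summing to 823
Step 3: Original sum: 1941
Step 4: Remaining sum = 1941 - 823 = 1118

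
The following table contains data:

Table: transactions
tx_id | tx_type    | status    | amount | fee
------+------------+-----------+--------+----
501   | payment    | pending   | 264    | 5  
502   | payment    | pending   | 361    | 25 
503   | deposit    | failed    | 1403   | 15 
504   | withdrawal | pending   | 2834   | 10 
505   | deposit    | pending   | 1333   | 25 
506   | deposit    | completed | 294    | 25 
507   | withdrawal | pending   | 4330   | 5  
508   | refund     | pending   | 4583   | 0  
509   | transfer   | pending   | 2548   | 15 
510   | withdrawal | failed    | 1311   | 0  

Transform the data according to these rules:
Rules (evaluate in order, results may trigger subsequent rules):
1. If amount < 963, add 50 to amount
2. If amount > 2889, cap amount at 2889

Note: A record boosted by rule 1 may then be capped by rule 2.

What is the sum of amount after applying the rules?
16276

Step 1: Apply rule 1 to records with amount < 963
  - 3 records get bonus of 50
  - Of these, 0 records then exceed 2889 and get capped
Step 2: Apply rule 2 to records with amount > 2889
  - 2 records (original) are capped
Step 3: Calculate final sum = 16276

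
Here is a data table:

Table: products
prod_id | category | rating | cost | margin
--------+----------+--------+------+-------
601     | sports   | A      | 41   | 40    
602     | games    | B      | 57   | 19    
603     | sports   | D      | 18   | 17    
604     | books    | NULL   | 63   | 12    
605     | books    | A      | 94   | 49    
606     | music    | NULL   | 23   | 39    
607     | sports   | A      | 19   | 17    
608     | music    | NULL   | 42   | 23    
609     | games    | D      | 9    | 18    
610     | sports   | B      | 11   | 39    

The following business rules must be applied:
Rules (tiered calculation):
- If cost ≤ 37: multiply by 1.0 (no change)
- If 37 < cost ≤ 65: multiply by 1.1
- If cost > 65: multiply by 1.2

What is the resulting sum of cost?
416.1

Step 1: Tier 1 (cost ≤ 37): 5 records, sum = 80 × 1.0 = 80.0
Step 2: Tier 2 (37 < cost ≤ 65): 4 records, sum = 203 × 1.1 = 223.3
Step 3: Tier 3 (cost > 65): 1 records, sum = 94 × 1.2 = 112.8
Step 4: Final sum = 80.0 + 223.3 + 112.8 = 416.1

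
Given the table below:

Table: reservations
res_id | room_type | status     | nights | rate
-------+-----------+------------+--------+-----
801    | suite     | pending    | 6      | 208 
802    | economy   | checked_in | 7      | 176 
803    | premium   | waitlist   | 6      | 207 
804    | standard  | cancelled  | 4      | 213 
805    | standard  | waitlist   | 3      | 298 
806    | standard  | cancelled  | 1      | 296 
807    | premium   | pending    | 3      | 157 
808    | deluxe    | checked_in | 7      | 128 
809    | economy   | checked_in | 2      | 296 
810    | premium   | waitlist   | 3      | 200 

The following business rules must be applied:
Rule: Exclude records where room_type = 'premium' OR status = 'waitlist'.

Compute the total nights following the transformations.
27

Step 1: Find records where room_type = 'premium' OR status = 'waitlist'
Step 2: 4 records match, summing to 15
Step 3: Original sum: 42
Step 4: Remaining sum = 42 - 15 = 27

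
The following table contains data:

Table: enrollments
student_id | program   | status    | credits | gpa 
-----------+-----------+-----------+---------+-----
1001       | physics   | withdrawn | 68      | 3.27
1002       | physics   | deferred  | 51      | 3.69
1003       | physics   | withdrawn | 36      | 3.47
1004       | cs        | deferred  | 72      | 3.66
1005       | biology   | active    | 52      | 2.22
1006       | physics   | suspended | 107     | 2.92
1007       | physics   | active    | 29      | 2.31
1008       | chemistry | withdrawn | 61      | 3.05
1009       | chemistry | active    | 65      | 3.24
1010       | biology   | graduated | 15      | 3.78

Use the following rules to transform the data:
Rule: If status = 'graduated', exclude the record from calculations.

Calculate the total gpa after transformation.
27.83

Step 1: Identify records where status = 'graduated'
Step 2: The excluded records sum to 3.78
Step 3: Original total gpa = 31.61
Step 4: Remaining total = 31.61 - 3.78 = 27.83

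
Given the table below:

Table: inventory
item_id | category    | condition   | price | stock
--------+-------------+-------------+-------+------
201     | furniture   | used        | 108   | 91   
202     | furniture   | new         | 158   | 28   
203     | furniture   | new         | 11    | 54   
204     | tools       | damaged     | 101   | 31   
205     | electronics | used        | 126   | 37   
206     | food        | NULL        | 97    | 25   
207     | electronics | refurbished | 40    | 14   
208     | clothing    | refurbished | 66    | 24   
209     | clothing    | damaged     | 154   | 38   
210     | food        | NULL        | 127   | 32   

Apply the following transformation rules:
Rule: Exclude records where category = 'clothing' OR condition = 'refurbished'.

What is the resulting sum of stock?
298

Step 1: Find records where category = 'clothing' OR condition = 'refurbished'
Step 2: 3 records match, summing to 76
Step 3: Original sum: 374
Step 4: Remaining sum = 374 - 76 = 298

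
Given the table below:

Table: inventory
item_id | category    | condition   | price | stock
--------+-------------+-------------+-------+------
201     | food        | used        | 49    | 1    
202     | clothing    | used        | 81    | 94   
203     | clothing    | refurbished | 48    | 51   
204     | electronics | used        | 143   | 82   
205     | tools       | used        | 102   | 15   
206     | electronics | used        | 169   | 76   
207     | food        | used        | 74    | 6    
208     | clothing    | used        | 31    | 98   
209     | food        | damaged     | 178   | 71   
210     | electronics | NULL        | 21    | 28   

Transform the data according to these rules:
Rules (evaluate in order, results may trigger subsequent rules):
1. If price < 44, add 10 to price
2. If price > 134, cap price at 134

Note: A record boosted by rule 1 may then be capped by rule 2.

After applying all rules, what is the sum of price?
828

Step 1: Apply rule 1 to records with price < 44
  - 2 records get bonus of 10
  - Of these, 0 records then exceed 134 and get capped
Step 2: Apply rule 2 to records with price > 134
  - 3 records (original) are capped
Step 3: Calculate final sum = 828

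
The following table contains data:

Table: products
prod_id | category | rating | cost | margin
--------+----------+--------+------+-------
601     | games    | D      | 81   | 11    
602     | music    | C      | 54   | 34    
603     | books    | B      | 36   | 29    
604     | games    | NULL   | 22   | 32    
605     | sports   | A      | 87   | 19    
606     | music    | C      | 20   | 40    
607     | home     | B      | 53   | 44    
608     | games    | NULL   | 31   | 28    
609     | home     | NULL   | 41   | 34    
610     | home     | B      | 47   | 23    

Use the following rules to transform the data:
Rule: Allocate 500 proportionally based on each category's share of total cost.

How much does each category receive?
books: 38.14, games: 141.95, home: 149.36, music: 78.39, sports: 92.16

Step 1: Calculate total cost = 472
Step 2: Calculate each category's proportion:
  books: 36/472 = 7.63% → 38.14
  games: 134/472 = 28.39% → 141.95
  home: 141/472 = 29.87% → 149.36
  music: 74/472 = 15.68% → 78.39
  sports: 87/472 = 18.43% → 92.16
Step 3: Verify: sum of allocations ≈ 500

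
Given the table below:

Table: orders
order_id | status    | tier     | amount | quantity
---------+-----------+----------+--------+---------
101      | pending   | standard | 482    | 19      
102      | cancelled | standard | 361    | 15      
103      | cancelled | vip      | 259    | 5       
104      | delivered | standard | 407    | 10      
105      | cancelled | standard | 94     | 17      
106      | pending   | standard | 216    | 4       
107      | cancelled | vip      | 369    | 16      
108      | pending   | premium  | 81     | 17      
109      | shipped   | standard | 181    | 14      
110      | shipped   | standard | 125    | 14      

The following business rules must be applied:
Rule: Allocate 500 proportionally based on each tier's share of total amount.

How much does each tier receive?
premium: 15.73, standard: 362.33, vip: 121.94

Step 1: Calculate total amount = 2575
Step 2: Calculate each tier's proportion:
  premium: 81/2575 = 3.15% → 15.73
  standard: 1866/2575 = 72.47% → 362.33
  vip: 628/2575 = 24.39% → 121.94
Step 3: Verify: sum of allocations ≈ 500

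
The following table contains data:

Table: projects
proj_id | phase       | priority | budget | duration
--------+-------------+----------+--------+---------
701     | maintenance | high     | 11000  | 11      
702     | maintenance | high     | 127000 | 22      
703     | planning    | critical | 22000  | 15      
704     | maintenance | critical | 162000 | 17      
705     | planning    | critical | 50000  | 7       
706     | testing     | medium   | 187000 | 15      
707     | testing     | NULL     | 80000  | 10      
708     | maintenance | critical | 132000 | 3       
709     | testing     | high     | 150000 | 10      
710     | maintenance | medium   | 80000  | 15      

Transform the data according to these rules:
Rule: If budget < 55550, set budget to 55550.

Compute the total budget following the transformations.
1084650

Step 1: 3 records have budget < 55550
Step 2: These records originally summed to 83000
Step 3: After setting to minimum: 3 × 55550 = 166650
Step 4: Unaffected records sum: 918000
Step 5: Final sum = 166650 + 918000 = 1084650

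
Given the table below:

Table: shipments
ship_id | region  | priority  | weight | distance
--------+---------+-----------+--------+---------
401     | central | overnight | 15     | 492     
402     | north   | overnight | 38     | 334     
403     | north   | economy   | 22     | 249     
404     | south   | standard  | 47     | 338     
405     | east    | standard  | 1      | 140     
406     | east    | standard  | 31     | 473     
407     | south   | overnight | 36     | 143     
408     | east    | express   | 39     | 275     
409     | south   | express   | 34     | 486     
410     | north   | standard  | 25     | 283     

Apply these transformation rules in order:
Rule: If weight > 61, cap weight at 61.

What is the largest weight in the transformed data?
47

Step 1: Original maximum weight = 47
Step 2: Check cap of 61 against maximum
Step 3: No records exceed the cap (max 47 <= cap 61), so no capping applies
Step 4: Maximum after transformation = 47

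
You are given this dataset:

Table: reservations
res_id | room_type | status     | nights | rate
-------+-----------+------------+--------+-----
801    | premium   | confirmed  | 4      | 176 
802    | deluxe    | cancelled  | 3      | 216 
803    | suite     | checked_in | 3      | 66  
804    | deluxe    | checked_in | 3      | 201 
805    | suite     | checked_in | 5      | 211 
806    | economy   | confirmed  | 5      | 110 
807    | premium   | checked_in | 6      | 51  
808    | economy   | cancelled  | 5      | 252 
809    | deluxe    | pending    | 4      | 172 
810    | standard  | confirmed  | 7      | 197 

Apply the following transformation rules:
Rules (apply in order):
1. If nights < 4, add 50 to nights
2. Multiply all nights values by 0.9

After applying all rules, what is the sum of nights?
175.5

Step 1: Apply Rule 1 - Add 50 to records with nights < 4
  - 3 records affected: 9 + (3 × 50) = 159
  - Unaffected records: 36
  - Sum after Rule 1: 195
Step 2: Apply Rule 2 - Multiply all by 0.9
  - 195 × 0.9 = 175.5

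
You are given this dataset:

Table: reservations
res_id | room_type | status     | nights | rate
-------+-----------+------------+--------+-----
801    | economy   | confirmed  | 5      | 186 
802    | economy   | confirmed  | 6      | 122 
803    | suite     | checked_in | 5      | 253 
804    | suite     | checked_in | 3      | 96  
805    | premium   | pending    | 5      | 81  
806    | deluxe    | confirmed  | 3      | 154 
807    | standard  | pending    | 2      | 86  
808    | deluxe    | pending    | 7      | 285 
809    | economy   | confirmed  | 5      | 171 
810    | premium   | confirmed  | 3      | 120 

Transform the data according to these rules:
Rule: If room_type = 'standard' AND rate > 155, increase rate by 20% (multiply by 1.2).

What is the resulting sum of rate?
1554

Step 1: Find records where room_type = 'standard' AND rate > 155
Step 2: 0 records match, summing to 0
Step 3: After multiplier: 0 × 1.2 = 0.0
Step 4: Unaffected records sum: 1554
Step 5: Final sum = 0.0 + 1554 = 1554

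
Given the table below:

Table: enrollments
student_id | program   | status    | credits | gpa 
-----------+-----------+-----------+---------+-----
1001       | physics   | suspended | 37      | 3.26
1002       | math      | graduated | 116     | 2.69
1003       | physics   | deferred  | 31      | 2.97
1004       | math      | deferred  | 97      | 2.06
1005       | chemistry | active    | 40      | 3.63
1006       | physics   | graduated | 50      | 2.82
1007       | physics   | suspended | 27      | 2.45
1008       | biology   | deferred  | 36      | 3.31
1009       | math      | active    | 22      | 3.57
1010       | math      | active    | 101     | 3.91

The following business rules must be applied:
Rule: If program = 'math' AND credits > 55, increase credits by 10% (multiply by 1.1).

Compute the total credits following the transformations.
588.4

Step 1: Find records where program = 'math' AND credits > 55
Step 2: 3 records match, summing to 314
Step 3: After multiplier: 314 × 1.1 = 345.4
Step 4: Unaffected records sum: 243
Step 5: Final sum = 345.4 + 243 = 588.4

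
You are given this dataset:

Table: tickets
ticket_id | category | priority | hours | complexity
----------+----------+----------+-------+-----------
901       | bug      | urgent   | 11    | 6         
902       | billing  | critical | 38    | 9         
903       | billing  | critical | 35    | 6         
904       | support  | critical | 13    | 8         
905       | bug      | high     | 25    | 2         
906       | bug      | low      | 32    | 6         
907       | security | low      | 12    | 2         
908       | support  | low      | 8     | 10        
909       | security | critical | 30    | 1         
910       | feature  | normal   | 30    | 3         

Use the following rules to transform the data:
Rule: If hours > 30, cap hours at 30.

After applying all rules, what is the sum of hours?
219

Step 1: 3 records have hours > 30
Step 2: These records originally summed to 105
Step 3: After capping: 3 × 30 = 90
Step 4: Unaffected records sum: 129
Step 5: Final sum = 90 + 129 = 219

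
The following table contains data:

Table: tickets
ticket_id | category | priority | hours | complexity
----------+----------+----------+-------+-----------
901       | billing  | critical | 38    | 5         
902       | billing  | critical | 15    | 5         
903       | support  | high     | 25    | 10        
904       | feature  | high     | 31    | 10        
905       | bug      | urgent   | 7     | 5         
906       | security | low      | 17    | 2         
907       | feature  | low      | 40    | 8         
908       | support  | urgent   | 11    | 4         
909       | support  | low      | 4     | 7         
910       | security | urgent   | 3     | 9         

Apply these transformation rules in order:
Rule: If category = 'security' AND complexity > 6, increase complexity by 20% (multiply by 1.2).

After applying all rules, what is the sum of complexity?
66.8

Step 1: Find records where category = 'security' AND complexity > 6
Step 2: 1 records match, summing to 9
Step 3: After multiplier: 9 × 1.2 = 10.8
Step 4: Unaffected records sum: 56
Step 5: Final sum = 10.8 + 56 = 66.8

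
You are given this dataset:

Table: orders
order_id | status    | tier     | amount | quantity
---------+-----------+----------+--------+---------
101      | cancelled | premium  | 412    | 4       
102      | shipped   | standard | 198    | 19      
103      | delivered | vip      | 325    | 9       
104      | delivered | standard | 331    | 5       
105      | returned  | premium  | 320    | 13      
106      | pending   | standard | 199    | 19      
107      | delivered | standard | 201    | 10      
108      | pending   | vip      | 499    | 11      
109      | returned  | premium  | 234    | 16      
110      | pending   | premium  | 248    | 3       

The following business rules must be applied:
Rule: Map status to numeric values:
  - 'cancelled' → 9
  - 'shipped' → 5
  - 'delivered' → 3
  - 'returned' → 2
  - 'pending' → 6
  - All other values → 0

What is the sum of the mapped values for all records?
45

Step 1: Apply mapping to each record
Step 2: Count by status:
  'cancelled': 1 records × 9 = 9
  'shipped': 1 records × 5 = 5
  'delivered': 3 records × 3 = 9
  'returned': 2 records × 2 = 4
  'pending': 3 records × 6 = 18
Step 3: Sum all mapped values = 45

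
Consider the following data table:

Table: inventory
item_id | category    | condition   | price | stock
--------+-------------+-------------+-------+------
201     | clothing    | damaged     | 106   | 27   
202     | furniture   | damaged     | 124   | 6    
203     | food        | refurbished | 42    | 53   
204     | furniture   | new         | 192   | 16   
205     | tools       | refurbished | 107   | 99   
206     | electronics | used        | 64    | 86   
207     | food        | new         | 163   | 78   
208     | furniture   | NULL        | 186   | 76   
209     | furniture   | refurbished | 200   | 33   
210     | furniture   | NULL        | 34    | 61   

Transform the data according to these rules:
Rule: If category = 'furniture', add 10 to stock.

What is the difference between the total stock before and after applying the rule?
50

Step 1: Original sum of stock = 535
Step 2: 5 records have category = 'furniture'
Step 3: Each affected record changes by 10
Step 4: Total change = 5 × 10 = 50
Step 5: New sum = 535 + 50 = 585
Step 6: Difference = |585 - 535| = 50
        (Sum increased by 50)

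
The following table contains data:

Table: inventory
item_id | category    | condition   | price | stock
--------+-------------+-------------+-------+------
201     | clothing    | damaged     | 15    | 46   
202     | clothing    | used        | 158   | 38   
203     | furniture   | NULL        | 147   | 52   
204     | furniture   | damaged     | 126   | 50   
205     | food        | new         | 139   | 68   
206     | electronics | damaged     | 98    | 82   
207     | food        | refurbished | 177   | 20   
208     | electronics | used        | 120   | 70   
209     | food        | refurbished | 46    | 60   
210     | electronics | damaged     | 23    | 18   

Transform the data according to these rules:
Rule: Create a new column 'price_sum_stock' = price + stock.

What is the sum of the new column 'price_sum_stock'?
1553

Step 1: For each record, compute price + stock
Example calculations:
  15 + 46 = 61
  158 + 38 = 196
  147 + 52 = 199
  ...
Step 2: Sum all derived values
Step 3: Total = 1553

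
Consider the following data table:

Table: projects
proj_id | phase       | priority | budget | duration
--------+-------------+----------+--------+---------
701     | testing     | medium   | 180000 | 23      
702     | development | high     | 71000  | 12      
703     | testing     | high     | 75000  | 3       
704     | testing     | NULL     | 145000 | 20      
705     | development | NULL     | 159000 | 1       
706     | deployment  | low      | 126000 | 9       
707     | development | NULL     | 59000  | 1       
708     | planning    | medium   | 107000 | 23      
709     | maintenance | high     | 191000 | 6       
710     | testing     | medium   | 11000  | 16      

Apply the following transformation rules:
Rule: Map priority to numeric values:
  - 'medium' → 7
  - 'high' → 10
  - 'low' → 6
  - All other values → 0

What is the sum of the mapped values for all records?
57

Step 1: Apply mapping to each record
Step 2: Count by status:
  'medium': 3 records × 7 = 21
  'high': 3 records × 10 = 30
  'low': 1 records × 6 = 6
Step 3: Sum all mapped values = 57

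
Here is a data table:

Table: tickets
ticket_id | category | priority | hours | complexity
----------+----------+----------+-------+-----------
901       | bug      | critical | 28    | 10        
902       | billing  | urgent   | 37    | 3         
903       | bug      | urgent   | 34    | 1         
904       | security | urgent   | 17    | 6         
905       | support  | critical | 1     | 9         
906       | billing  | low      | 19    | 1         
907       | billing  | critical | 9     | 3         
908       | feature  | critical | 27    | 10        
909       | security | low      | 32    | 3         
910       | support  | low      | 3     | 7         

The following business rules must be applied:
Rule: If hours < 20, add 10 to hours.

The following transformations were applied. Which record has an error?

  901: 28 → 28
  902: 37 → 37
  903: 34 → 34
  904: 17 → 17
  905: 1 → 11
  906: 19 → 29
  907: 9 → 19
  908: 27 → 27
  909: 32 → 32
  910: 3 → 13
Record 904 has an error. The correct transformed value should be 27, not 17.

Step 1: Check each record against the rule
Step 2: Record 904 has hours = 17
Step 3: Since 17 < 20, the bonus should have been applied
Step 4: Correct value = 27, but claimed value = 17
Conclusion: Record 904 has the error.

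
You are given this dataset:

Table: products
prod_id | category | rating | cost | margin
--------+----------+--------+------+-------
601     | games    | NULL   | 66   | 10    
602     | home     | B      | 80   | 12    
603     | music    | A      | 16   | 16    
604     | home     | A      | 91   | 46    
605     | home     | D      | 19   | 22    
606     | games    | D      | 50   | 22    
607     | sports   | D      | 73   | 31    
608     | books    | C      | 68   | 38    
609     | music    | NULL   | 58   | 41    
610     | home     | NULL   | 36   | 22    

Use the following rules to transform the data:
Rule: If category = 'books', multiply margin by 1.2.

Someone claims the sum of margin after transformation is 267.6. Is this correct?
Yes, the result is correct.

Step 1: Calculate the correct sum after transformation
Step 2: Apply multiplier 1.2 to records where category = 'books'
Step 3: Correct result = 267.6
Step 4: Claimed result = 267.6
Step 5: 267.6 = 267.6 ✓
Conclusion: The claimed result is correct.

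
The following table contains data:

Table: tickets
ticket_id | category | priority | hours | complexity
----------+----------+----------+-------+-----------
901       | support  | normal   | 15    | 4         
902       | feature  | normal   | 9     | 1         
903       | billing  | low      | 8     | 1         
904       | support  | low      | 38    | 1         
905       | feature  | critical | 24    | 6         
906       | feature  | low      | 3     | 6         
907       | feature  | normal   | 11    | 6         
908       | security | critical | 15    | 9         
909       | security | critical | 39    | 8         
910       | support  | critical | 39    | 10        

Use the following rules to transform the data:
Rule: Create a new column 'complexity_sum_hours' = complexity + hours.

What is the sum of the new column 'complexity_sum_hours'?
253

Step 1: For each record, compute complexity + hours
Example calculations:
  4 + 15 = 19
  1 + 9 = 10
  1 + 8 = 9
  ...
Step 2: Sum all derived values
Step 3: Total = 253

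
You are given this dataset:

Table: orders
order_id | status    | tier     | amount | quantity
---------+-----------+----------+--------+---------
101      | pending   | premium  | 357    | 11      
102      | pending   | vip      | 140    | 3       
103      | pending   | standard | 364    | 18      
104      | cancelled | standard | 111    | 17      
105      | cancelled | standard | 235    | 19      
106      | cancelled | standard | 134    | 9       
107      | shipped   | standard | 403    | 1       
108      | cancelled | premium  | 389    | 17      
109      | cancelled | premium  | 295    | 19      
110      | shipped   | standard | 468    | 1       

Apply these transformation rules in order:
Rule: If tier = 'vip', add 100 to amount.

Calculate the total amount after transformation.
2996

Step 1: Count records where tier = 'vip': 1
Step 2: Total bonus added: 1 × 100 = 100
Step 3: Original sum of amount: 2896
Step 4: Final sum = 2896 + 100 = 2996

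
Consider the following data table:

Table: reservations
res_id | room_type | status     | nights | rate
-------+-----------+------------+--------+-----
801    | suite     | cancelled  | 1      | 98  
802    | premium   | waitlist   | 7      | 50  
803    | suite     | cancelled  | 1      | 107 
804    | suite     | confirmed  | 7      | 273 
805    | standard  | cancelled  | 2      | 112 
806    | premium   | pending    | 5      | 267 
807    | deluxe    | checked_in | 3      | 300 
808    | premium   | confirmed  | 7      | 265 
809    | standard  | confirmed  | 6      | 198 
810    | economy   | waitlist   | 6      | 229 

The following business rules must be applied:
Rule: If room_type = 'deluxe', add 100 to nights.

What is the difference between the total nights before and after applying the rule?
100

Step 1: Original sum of nights = 45
Step 2: 1 records have room_type = 'deluxe'
Step 3: Each affected record changes by 100
Step 4: Total change = 1 × 100 = 100
Step 5: New sum = 45 + 100 = 145
Step 6: Difference = |145 - 45| = 100
        (Sum increased by 100)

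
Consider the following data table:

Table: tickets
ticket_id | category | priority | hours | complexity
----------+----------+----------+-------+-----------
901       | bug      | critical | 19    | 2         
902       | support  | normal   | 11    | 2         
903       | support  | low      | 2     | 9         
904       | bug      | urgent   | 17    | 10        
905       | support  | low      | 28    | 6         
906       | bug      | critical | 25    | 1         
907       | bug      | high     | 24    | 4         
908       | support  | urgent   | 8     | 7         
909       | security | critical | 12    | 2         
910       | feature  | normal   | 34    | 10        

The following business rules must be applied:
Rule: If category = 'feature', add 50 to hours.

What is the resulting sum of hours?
230

Step 1: Count records where category = 'feature': 1
Step 2: Total bonus added: 1 × 50 = 50
Step 3: Original sum of hours: 180
Step 4: Final sum = 180 + 50 = 230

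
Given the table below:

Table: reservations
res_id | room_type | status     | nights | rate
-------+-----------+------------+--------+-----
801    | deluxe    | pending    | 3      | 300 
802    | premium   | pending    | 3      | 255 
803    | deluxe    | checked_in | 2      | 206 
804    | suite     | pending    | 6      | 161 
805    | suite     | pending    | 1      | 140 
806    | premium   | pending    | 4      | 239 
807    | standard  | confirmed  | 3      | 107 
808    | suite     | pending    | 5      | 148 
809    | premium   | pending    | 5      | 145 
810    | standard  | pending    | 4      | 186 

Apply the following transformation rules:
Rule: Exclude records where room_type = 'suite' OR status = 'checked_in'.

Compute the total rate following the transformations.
1232

Step 1: Find records where room_type = 'suite' OR status = 'checked_in'
Step 2: 4 records match, summing to 655
Step 3: Original sum: 1887
Step 4: Remaining sum = 1887 - 655 = 1232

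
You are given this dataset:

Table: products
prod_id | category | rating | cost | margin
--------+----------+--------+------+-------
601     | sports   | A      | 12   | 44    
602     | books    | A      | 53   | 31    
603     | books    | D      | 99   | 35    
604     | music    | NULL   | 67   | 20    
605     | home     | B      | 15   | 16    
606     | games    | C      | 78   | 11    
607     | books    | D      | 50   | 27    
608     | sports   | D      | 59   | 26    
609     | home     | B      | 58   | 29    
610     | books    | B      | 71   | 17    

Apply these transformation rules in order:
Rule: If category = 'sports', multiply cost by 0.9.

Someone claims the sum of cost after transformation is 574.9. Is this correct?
No, the correct result is 554.9.

Step 1: Calculate the correct sum after transformation
Step 2: Apply multiplier 0.9 to records where category = 'sports'
Step 3: Correct result = 554.9
Step 4: Claimed result = 574.9
Step 5: 554.9 ≠ 574.9
Conclusion: The claimed result is incorrect. The correct answer is 554.9.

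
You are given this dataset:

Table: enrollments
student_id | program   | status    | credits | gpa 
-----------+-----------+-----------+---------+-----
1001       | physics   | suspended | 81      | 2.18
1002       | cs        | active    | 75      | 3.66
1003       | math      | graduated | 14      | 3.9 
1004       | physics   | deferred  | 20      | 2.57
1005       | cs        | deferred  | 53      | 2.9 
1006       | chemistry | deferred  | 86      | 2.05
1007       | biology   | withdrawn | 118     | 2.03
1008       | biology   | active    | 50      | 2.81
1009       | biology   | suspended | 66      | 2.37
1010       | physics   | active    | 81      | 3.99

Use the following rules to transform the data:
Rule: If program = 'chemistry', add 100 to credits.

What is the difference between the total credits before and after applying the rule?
100

Step 1: Original sum of credits = 644
Step 2: 1 records have program = 'chemistry'
Step 3: Each affected record changes by 100
Step 4: Total change = 1 × 100 = 100
Step 5: New sum = 644 + 100 = 744
Step 6: Difference = |744 - 644| = 100
        (Sum increased by 100)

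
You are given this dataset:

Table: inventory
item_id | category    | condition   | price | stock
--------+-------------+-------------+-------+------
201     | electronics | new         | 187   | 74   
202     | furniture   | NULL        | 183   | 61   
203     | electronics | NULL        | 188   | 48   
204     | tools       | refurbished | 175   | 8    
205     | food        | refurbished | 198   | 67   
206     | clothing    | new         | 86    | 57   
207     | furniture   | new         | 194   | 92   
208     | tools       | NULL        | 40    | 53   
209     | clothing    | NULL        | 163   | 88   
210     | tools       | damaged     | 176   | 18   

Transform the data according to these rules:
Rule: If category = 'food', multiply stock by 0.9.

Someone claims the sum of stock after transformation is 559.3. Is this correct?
Yes, the result is correct.

Step 1: Calculate the correct sum after transformation
Step 2: Apply multiplier 0.9 to records where category = 'food'
Step 3: Correct result = 559.3
Step 4: Claimed result = 559.3
Step 5: 559.3 = 559.3 ✓
Conclusion: The claimed result is correct.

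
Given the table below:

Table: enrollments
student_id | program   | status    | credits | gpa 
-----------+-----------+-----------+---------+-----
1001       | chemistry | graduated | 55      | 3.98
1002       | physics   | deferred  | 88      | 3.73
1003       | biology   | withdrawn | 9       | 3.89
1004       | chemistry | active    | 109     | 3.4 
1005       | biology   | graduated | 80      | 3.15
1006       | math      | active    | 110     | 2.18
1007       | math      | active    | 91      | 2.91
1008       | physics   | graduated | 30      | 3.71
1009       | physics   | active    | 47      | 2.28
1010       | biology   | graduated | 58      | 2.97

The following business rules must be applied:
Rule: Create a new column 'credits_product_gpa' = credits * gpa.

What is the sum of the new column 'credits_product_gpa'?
2100.08

Step 1: For each record, compute credits * gpa
Example calculations:
  55 * 3.98 = 218.9
  88 * 3.73 = 328.24
  9 * 3.89 = 35.01
  ...
Step 2: Sum all derived values
Step 3: Total = 2100.08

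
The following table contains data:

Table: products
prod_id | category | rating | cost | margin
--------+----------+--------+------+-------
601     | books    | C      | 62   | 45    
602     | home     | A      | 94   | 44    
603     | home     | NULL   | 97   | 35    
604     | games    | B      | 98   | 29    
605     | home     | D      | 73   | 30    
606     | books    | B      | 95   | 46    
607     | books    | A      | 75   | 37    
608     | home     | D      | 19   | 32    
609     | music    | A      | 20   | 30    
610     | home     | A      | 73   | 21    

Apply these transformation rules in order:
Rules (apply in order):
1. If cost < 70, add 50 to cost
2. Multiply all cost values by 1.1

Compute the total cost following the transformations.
941.6

Step 1: Apply Rule 1 - Add 50 to records with cost < 70
  - 3 records affected: 101 + (3 × 50) = 251
  - Unaffected records: 605
  - Sum after Rule 1: 856
Step 2: Apply Rule 2 - Multiply all by 1.1
  - 856 × 1.1 = 941.6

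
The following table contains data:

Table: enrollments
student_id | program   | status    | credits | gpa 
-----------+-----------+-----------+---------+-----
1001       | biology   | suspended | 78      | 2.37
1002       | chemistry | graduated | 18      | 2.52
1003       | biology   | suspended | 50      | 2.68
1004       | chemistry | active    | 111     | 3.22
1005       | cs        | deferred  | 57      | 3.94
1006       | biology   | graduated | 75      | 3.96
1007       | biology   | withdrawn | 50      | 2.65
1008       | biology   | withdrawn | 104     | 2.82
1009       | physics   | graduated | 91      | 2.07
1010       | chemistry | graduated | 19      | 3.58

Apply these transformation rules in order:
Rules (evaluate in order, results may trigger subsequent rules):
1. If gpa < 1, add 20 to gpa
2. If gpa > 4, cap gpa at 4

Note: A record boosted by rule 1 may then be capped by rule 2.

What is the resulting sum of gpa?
29.81

Step 1: Apply rule 1 to records with gpa < 1
  - 0 records get bonus of 20
  - Of these, 0 records then exceed 4 and get capped
Step 2: Apply rule 2 to records with gpa > 4
  - 0 records (original) are capped
Step 3: Calculate final sum = 29.81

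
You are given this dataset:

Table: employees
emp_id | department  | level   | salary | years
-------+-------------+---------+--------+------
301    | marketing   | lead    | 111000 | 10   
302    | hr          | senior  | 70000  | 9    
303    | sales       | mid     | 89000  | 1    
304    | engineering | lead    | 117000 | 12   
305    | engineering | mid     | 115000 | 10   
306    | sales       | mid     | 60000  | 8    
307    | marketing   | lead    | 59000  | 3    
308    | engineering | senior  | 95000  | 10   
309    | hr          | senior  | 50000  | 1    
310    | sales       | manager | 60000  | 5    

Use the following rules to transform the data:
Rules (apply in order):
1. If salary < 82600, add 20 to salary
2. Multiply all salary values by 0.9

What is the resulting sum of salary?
743490.0

Step 1: Apply Rule 1 - Add 20 to records with salary < 82600
  - 5 records affected: 299000 + (5 × 20) = 299100
  - Unaffected records: 527000
  - Sum after Rule 1: 826100
Step 2: Apply Rule 2 - Multiply all by 0.9
  - 826100 × 0.9 = 743490.0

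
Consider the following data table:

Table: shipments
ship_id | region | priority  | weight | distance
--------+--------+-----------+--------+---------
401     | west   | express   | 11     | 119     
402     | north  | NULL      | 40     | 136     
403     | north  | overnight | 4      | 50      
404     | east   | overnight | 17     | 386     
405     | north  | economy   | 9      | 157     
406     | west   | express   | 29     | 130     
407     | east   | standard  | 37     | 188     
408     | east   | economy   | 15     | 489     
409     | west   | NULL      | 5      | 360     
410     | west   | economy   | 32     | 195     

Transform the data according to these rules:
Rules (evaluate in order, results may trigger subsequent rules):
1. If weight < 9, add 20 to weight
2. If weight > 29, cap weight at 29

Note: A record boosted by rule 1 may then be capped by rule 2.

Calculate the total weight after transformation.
217

Step 1: Apply rule 1 to records with weight < 9
  - 2 records get bonus of 20
  - Of these, 0 records then exceed 29 and get capped
Step 2: Apply rule 2 to records with weight > 29
  - 3 records (original) are capped
Step 3: Calculate final sum = 217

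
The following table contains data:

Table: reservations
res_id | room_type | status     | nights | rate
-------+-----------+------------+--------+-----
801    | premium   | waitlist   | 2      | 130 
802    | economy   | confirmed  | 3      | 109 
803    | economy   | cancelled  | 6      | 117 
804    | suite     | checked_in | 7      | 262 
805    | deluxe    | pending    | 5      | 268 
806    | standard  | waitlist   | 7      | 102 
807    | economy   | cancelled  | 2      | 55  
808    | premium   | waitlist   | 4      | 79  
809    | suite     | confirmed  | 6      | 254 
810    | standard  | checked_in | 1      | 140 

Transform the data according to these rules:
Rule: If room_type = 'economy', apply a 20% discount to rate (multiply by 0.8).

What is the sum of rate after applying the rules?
1459.8

Step 1: Records with room_type = 'economy' have total rate = 281
Step 2: Apply multiplier: 281 × 0.8 = 224.8
Step 3: Other records total: 1235
Step 4: Final sum = 224.8 + 1235 = 1459.8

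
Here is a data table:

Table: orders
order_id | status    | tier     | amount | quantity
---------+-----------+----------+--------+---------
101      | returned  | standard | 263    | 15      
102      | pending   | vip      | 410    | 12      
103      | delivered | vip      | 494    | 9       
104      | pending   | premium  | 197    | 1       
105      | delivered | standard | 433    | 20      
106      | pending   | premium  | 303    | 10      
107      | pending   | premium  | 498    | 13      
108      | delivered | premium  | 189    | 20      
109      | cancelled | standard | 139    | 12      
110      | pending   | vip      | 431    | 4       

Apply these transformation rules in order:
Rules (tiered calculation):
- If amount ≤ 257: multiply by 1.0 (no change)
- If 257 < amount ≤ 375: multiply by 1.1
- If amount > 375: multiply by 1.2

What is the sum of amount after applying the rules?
3866.8

Step 1: Tier 1 (amount ≤ 257): 3 records, sum = 525 × 1.0 = 525.0
Step 2: Tier 2 (257 < amount ≤ 375): 2 records, sum = 566 × 1.1 = 622.6
Step 3: Tier 3 (amount > 375): 5 records, sum = 2266 × 1.2 = 2719.2
Step 4: Final sum = 525.0 + 622.6 + 2719.2 = 3866.8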